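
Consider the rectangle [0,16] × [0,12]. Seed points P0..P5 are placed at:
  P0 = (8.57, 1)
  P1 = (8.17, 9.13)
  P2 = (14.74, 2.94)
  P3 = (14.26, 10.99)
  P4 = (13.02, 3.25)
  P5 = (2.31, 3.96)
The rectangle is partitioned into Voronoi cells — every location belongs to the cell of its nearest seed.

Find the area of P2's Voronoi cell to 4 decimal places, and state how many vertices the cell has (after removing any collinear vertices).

Area of P2's cell: 14.3463 (4 vertices)

1. box [0,16]×[0,12]: [(0, 0) (16, 0) (16, 12) (0, 12)]
2. ⊥bis P2·P0 via (11.655,1.97): [(12.2744, 0) (16, 0) (16, 12) (8.5013, 12)]  |A|=67.3456
3. ⊥bis P2·P1 via (11.455,6.035): [(10.6466, 5.177) (12.2744, 0) (16, 0) (16, 10.859)]  |A|=38.7098
4. ⊥bis P2·P3 via (14.5,6.965): [(12.2021, 6.828) (10.6466, 5.177) (12.2744, 0) (16, 0) (16, 7.0544)]  |A|=31.4852
5. ⊥bis P2·P4 via (13.88,3.095): [(14.5783, 6.9697) (13.3222, 0) (16, 0) (16, 7.0544)]  |A|=14.3463
6. ⊥bis P2·P5 via (8.525,3.45): [(14.5783, 6.9697) (13.3222, 0) (16, 0) (16, 7.0544)]  |A|=14.3463
7. canonical 4-gon: [(14.5783, 6.9697) (13.3222, 0) (16, 0) (16, 7.0544)]
8. shoelace: 14.3463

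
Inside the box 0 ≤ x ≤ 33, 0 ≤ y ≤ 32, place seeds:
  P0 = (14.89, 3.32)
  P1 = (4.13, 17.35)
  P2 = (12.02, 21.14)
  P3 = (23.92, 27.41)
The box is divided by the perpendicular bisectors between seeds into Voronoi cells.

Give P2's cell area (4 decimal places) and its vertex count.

1. box [0,33]×[0,32]: [(0, 0) (33, 0) (33, 32) (0, 32)]
2. ⊥bis P2·P0 via (13.455,12.23): [(0, 10.063) (33, 15.3778) (33, 32) (0, 32)]  |A|=636.2264
3. ⊥bis P2·P1 via (8.075,19.245): [(11.589, 11.9295) (33, 15.3778) (33, 32) (1.9481, 32)]  |A|=489.5625
4. ⊥bis P2·P3 via (17.97,24.275): [(11.589, 11.9295) (23.4668, 13.8425) (13.8998, 32) (1.9481, 32)]  |A|=236.9247
5. canonical 4-gon: [(11.589, 11.9295) (23.4668, 13.8425) (13.8998, 32) (1.9481, 32)]
6. shoelace: 236.9247

Area of P2's cell: 236.9247 (4 vertices)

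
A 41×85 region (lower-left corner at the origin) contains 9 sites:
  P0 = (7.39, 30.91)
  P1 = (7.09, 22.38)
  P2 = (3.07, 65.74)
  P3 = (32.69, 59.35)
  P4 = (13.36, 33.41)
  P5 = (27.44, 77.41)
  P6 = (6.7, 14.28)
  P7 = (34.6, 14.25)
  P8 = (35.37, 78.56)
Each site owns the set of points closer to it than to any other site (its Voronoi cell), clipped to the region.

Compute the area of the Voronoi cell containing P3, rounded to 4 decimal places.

Area of P3's cell: 602.8131

1. box [0,41]×[0,85]: [(0, 0) (41, 0) (41, 85) (0, 85)]
2. ⊥bis P3·P0 via (20.04,45.13): [(0, 62.9574) (41, 26.4841) (41, 85) (0, 85)]  |A|=1651.4477
3. ⊥bis P3·P1 via (19.89,40.865): [(0, 62.9574) (41, 26.4841) (41, 85) (0, 85)]  |A|=1651.4477
4. ⊥bis P3·P2 via (17.88,62.545): [(15.0757, 49.5462) (41, 26.4841) (41, 85) (22.7243, 85)]  |A|=1082.4625
5. ⊥bis P3·P4 via (23.025,46.38): [(15.5882, 51.9217) (41, 32.9854) (41, 85) (22.7243, 85)]  |A|=963.1567
6. ⊥bis P3·P5 via (30.065,68.38): [(18.4077, 64.9913) (15.5882, 51.9217) (41, 32.9854) (41, 71.5588)]  |A|=628.4858
7. ⊥bis P3·P6 via (19.695,36.815): [(18.4077, 64.9913) (15.5882, 51.9217) (41, 32.9854) (41, 71.5588)]  |A|=628.4858
8. ⊥bis P3·P7 via (33.645,36.8): [(18.4077, 64.9913) (15.5882, 51.9217) (35.7607, 36.8896) (41, 37.1115) (41, 71.5588)]  |A|=617.6768
9. ⊥bis P3·P8 via (34.03,68.955): [(32.6874, 69.1423) (18.4077, 64.9913) (15.5882, 51.9217) (35.7607, 36.8896) (41, 37.1115) (41, 67.9826)]  |A|=602.8131
10. canonical 6-gon: [(32.6874, 69.1423) (18.4077, 64.9913) (15.5882, 51.9217) (35.7607, 36.8896) (41, 37.1115) (41, 67.9826)]
11. shoelace: 602.8131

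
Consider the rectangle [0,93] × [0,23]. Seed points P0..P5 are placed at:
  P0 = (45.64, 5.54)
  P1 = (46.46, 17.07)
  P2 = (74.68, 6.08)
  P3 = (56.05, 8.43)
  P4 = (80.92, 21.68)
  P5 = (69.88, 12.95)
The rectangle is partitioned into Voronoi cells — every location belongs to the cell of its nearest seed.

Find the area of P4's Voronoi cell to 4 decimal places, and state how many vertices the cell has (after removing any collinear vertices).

Area of P4's cell: 214.8039 (4 vertices)

1. box [0,93]×[0,23]: [(0, 0) (93, 0) (93, 23) (0, 23)]
2. ⊥bis P4·P0 via (63.28,13.61): [(69.5063, 0) (93, 0) (93, 23) (58.9842, 23)]  |A|=661.3584
3. ⊥bis P4·P1 via (63.69,19.375): [(64.9494, 9.9609) (69.5063, 0) (93, 0) (93, 23) (63.2051, 23)]  |A|=633.8405
4. ⊥bis P4·P2 via (77.8,13.88): [(63.6689, 19.5324) (93, 7.8) (93, 23) (63.2051, 23)]  |A|=274.5742
5. ⊥bis P4·P3 via (68.485,15.055): [(66.7578, 18.2969) (93, 7.8) (93, 23) (64.2521, 23)]  |A|=267.043
6. ⊥bis P4·P5 via (75.4,17.315): [(78.2626, 13.695) (93, 7.8) (93, 23) (70.9045, 23)]  |A|=214.8039
7. canonical 4-gon: [(78.2626, 13.695) (93, 7.8) (93, 23) (70.9045, 23)]
8. shoelace: 214.8039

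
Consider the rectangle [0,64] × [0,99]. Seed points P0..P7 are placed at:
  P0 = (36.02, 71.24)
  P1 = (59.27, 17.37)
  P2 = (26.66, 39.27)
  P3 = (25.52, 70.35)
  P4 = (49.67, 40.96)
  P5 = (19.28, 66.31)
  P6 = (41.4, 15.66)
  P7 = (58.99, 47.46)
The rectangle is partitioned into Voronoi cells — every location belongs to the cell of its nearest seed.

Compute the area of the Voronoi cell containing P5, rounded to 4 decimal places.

Area of P5's cell: 870.3288

1. box [0,64]×[0,99]: [(0, 0) (64, 0) (64, 99) (0, 99)]
2. ⊥bis P5·P0 via (27.65,68.775): [(0, 0) (47.9045, 0) (18.7486, 99) (0, 99)]  |A|=3299.3302
3. ⊥bis P5·P1 via (39.275,41.84): [(0, 9.7475) (36.2987, 39.408) (18.7486, 99) (0, 99)]  |A|=2178.5088
4. ⊥bis P5·P2 via (22.97,52.79): [(0, 46.5208) (31.6592, 55.1615) (18.7486, 99) (0, 99)]  |A|=1241.6801
5. ⊥bis P5·P3 via (22.4,68.33): [(0, 46.5208) (31.0359, 54.9914) (2.5431, 99) (0, 99)]  |A|=870.3288
6. ⊥bis P5·P4 via (34.475,53.635): [(0, 46.5208) (31.0359, 54.9914) (2.5431, 99) (0, 99)]  |A|=870.3288
7. ⊥bis P5·P6 via (30.34,40.985): [(0, 46.5208) (31.0359, 54.9914) (2.5431, 99) (0, 99)]  |A|=870.3288
8. ⊥bis P5·P7 via (39.135,56.885): [(0, 46.5208) (31.0359, 54.9914) (2.5431, 99) (0, 99)]  |A|=870.3288
9. canonical 4-gon: [(0, 46.5208) (31.0359, 54.9914) (2.5431, 99) (0, 99)]
10. shoelace: 870.3288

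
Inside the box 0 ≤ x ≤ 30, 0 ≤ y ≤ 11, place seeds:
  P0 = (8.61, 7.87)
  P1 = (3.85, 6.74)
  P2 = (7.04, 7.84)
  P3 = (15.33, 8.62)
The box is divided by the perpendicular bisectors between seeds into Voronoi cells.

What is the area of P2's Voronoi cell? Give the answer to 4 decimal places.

Area of P2's cell: 19.8853

1. box [0,30]×[0,11]: [(0, 0) (30, 0) (30, 11) (0, 11)]
2. ⊥bis P2·P0 via (7.825,7.855): [(0, 0) (7.9751, 0) (7.7649, 11) (0, 11)]  |A|=86.57
3. ⊥bis P2·P1 via (5.445,7.29): [(7.9588, 0) (7.9751, 0) (7.7649, 11) (4.1657, 11)]  |A|=19.8853
4. ⊥bis P2·P3 via (11.185,8.23): [(7.9588, 0) (7.9751, 0) (7.7649, 11) (4.1657, 11)]  |A|=19.8853
5. canonical 4-gon: [(7.9588, 0) (7.9751, 0) (7.7649, 11) (4.1657, 11)]
6. shoelace: 19.8853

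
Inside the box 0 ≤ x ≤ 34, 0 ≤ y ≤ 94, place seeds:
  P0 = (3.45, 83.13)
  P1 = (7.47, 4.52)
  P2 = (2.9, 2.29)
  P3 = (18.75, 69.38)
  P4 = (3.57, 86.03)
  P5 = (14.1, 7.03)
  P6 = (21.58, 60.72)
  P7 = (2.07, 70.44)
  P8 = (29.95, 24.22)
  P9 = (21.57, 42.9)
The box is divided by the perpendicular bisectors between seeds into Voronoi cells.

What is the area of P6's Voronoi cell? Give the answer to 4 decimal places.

Area of P6's cell: 357.5527

1. box [0,34]×[0,94]: [(0, 0) (34, 0) (34, 94) (0, 94)]
2. ⊥bis P6·P0 via (12.515,71.925): [(0, 61.8002) (0, 0) (34, 0) (34, 89.3067)]  |A|=2568.8165
3. ⊥bis P6·P1 via (14.525,32.62): [(0, 61.8002) (0, 36.2668) (34, 27.7305) (34, 89.3067)]  |A|=1480.8639
4. ⊥bis P6·P2 via (12.24,31.505): [(0, 61.8002) (0, 36.2668) (34, 27.7305) (34, 89.3067)]  |A|=1480.8639
5. ⊥bis P6·P3 via (20.165,65.05): [(0, 58.4603) (0, 36.2668) (34, 27.7305) (34, 69.5711)]  |A|=1088.5815
6. ⊥bis P6·P4 via (12.575,73.375): [(0, 58.4603) (0, 36.2668) (34, 27.7305) (34, 69.5711)]  |A|=1088.5815
7. ⊥bis P6·P5 via (17.84,33.875): [(0, 58.4603) (0, 36.3604) (34, 31.6236) (34, 69.5711)]  |A|=1020.8052
8. ⊥bis P6·P7 via (11.825,65.58): [(9.8877, 61.6915) (0, 41.8448) (0, 36.3604) (34, 31.6236) (34, 69.5711)]  |A|=938.6608
9. ⊥bis P6·P8 via (25.765,42.47): [(9.8877, 61.6915) (0, 41.8448) (0, 36.5617) (34, 44.3584) (34, 69.5711)]  |A|=718.7479
10. ⊥bis P6·P9 via (21.575,51.81): [(9.8877, 61.6915) (4.9693, 51.8193) (34, 51.803) (34, 69.5711)]  |A|=357.5527
11. canonical 4-gon: [(9.8877, 61.6915) (4.9693, 51.8193) (34, 51.803) (34, 69.5711)]
12. shoelace: 357.5527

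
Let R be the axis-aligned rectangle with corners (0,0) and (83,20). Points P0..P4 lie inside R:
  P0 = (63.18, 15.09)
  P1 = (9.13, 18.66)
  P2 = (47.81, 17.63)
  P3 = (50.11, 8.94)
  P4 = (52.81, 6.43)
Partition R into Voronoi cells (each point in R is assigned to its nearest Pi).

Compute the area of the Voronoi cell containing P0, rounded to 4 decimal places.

Area of P0's cell: 469.9730

1. box [0,83]×[0,20]: [(0, 0) (83, 0) (83, 20) (0, 20)]
2. ⊥bis P0·P1 via (36.155,16.875): [(35.0404, 0) (83, 0) (83, 20) (36.3614, 20)]  |A|=945.9819
3. ⊥bis P0·P2 via (55.495,16.36): [(52.7914, 0) (83, 0) (83, 20) (56.0965, 20)]  |A|=571.1207
4. ⊥bis P0·P3 via (56.645,12.015): [(55.2625, 14.9531) (62.2986, 0) (83, 0) (83, 20) (56.0965, 20)]  |A|=500.0398
5. ⊥bis P0·P4 via (57.995,10.76): [(55.2625, 14.9531) (56.2553, 12.8433) (66.9807, 0) (83, 0) (83, 20) (56.0965, 20)]  |A|=469.973
6. canonical 6-gon: [(55.2625, 14.9531) (56.2553, 12.8433) (66.9807, 0) (83, 0) (83, 20) (56.0965, 20)]
7. shoelace: 469.973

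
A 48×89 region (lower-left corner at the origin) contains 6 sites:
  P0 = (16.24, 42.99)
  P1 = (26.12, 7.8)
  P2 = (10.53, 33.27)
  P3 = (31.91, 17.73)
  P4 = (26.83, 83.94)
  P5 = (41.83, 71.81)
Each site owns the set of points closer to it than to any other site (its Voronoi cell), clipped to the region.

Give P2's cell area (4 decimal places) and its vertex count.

1. box [0,48]×[0,89]: [(0, 0) (48, 0) (48, 89) (0, 89)]
2. ⊥bis P2·P0 via (13.385,38.13): [(0, 45.993) (0, 0) (48, 0) (48, 17.7955)]  |A|=1530.9232
3. ⊥bis P2·P1 via (18.325,20.535): [(30.5739, 28.0324) (0, 45.993) (0, 9.3184)]  |A|=560.6419
4. ⊥bis P2·P3 via (21.22,25.5): [(17.0391, 19.7479) (25.3088, 31.1254) (0, 45.993) (0, 9.3184)]  |A|=517.9015
5. ⊥bis P2·P4 via (18.68,58.605): [(17.0391, 19.7479) (25.3088, 31.1254) (0, 45.993) (0, 9.3184)]  |A|=517.9015
6. ⊥bis P2·P5 via (26.18,52.54): [(17.0391, 19.7479) (25.3088, 31.1254) (0, 45.993) (0, 9.3184)]  |A|=517.9015
7. canonical 4-gon: [(17.0391, 19.7479) (25.3088, 31.1254) (0, 45.993) (0, 9.3184)]
8. shoelace: 517.9015

Area of P2's cell: 517.9015 (4 vertices)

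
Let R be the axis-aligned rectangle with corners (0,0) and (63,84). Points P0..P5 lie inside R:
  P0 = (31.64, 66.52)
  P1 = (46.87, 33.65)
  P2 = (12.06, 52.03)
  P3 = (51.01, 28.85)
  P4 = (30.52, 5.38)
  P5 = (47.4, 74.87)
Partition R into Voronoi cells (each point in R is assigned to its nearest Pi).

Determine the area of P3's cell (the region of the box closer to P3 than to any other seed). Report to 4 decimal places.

Area of P3's cell: 597.9694

1. box [0,63]×[0,84]: [(0, 0) (63, 0) (63, 84) (0, 84)]
2. ⊥bis P3·P0 via (41.325,47.685): [(0, 26.4356) (0, 0) (63, 0) (63, 58.8303)]  |A|=2685.8766
3. ⊥bis P3·P1 via (48.94,31.25): [(12.7081, 0) (63, 0) (63, 43.3767)]  |A|=1090.7492
4. ⊥bis P3·P2 via (31.535,40.44): [(12.7081, 0) (63, 0) (63, 43.3767)]  |A|=1090.7492
5. ⊥bis P3·P4 via (40.765,17.115): [(36.6832, 20.6785) (60.3692, 0) (63, 0) (63, 43.3767)]  |A|=597.9694
6. ⊥bis P3·P5 via (49.205,51.86): [(36.6832, 20.6785) (60.3692, 0) (63, 0) (63, 43.3767)]  |A|=597.9694
7. canonical 4-gon: [(36.6832, 20.6785) (60.3692, 0) (63, 0) (63, 43.3767)]
8. shoelace: 597.9694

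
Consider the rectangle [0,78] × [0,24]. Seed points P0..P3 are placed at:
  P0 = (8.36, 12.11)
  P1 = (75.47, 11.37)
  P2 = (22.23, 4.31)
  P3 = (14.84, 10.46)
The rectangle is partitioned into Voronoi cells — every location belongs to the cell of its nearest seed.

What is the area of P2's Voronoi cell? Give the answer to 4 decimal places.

Area of P2's cell: 622.1454

1. box [0,78]×[0,24]: [(0, 0) (78, 0) (78, 24) (0, 24)]
2. ⊥bis P2·P0 via (15.295,8.21): [(10.678, 0) (78, 0) (78, 24) (24.1747, 24)]  |A|=1453.7673
3. ⊥bis P2·P1 via (48.85,7.84): [(10.678, 0) (49.8896, 0) (46.7071, 24) (24.1747, 24)]  |A|=740.9278
4. ⊥bis P2·P3 via (18.535,7.385): [(12.3892, 0) (49.8896, 0) (46.7071, 24) (32.3621, 24)]  |A|=622.1454
5. canonical 4-gon: [(12.3892, 0) (49.8896, 0) (46.7071, 24) (32.3621, 24)]
6. shoelace: 622.1454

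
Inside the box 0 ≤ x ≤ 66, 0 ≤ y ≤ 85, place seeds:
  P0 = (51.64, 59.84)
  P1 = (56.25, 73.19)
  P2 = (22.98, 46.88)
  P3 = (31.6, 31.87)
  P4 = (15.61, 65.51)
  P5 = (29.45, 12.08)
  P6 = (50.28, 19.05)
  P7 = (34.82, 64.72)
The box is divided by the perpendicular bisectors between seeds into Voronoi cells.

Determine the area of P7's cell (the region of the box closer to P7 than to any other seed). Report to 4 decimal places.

Area of P7's cell: 543.8574

1. box [0,66]×[0,85]: [(0, 0) (66, 0) (66, 85) (0, 85)]
2. ⊥bis P7·P0 via (43.23,62.28): [(0, 0) (25.1607, 0) (49.8218, 85) (0, 85)]  |A|=3186.7531
3. ⊥bis P7·P1 via (45.535,68.955): [(0, 0) (25.1607, 0) (45.3226, 69.4925) (39.1934, 85) (0, 85)]  |A|=3104.343
4. ⊥bis P7·P2 via (28.9,55.8): [(0, 74.9803) (39.3397, 48.8714) (45.3226, 69.4925) (39.1934, 85) (0, 85)]  |A|=1014.6727
5. ⊥bis P7·P3 via (33.21,48.295): [(0, 74.9803) (39.3397, 48.8714) (45.3226, 69.4925) (39.1934, 85) (0, 85)]  |A|=1014.6727
6. ⊥bis P7·P4 via (25.215,65.115): [(24.94, 58.4282) (39.3397, 48.8714) (45.3226, 69.4925) (39.1934, 85) (26.0328, 85)]  |A|=543.8574
7. ⊥bis P7·P5 via (32.135,38.4): [(24.94, 58.4282) (39.3397, 48.8714) (45.3226, 69.4925) (39.1934, 85) (26.0328, 85)]  |A|=543.8574
8. ⊥bis P7·P6 via (42.55,41.885): [(24.94, 58.4282) (39.3397, 48.8714) (45.3226, 69.4925) (39.1934, 85) (26.0328, 85)]  |A|=543.8574
9. canonical 5-gon: [(24.94, 58.4282) (39.3397, 48.8714) (45.3226, 69.4925) (39.1934, 85) (26.0328, 85)]
10. shoelace: 543.8574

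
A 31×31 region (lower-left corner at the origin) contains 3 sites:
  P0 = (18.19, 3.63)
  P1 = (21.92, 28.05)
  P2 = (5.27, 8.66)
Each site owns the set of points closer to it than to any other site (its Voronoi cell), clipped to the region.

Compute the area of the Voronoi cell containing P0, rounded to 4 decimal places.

1. box [0,31]×[0,31]: [(0, 0) (31, 0) (31, 31) (0, 31)]
2. ⊥bis P0·P1 via (20.055,15.84): [(0, 18.9033) (0, 0) (31, 0) (31, 14.1682)]  |A|=512.6082
3. ⊥bis P0·P2 via (11.73,6.145): [(15.7599, 16.4961) (9.3376, 0) (31, 0) (31, 14.1682)]  |A|=286.6346
4. canonical 4-gon: [(15.7599, 16.4961) (9.3376, 0) (31, 0) (31, 14.1682)]
5. shoelace: 286.6346

Area of P0's cell: 286.6346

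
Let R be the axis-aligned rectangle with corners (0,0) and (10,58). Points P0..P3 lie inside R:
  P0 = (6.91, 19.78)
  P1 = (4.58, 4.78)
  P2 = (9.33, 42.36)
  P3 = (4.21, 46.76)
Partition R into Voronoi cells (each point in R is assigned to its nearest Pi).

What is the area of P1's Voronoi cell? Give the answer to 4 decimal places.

Area of P1's cell: 123.9572

1. box [0,10]×[0,58]: [(0, 0) (10, 0) (10, 58) (0, 58)]
2. ⊥bis P1·P0 via (5.745,12.28): [(0, 13.1724) (0, 0) (10, 0) (10, 11.6191)]  |A|=123.9572
3. ⊥bis P1·P2 via (6.955,23.57): [(0, 13.1724) (0, 0) (10, 0) (10, 11.6191)]  |A|=123.9572
4. ⊥bis P1·P3 via (4.395,25.77): [(0, 13.1724) (0, 0) (10, 0) (10, 11.6191)]  |A|=123.9572
5. canonical 4-gon: [(0, 13.1724) (0, 0) (10, 0) (10, 11.6191)]
6. shoelace: 123.9572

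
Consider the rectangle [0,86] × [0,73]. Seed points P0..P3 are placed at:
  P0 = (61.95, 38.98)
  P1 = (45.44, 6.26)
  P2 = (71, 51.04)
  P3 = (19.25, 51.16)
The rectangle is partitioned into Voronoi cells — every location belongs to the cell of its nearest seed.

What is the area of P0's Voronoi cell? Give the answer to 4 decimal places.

1. box [0,86]×[0,73]: [(0, 0) (86, 0) (86, 73) (0, 73)]
2. ⊥bis P0·P1 via (53.695,22.62): [(0, 49.7137) (86, 6.3194) (86, 73) (0, 73)]  |A|=3868.5785
3. ⊥bis P0·P2 via (66.475,45.01): [(0, 49.7137) (86, 6.3194) (86, 30.3582) (29.1756, 73) (0, 73)]  |A|=2657.0302
4. ⊥bis P0·P3 via (40.6,45.07): [(36.6496, 31.2208) (86, 6.3194) (86, 30.3582) (45.148, 61.0141)]  |A|=1331.9816
5. canonical 4-gon: [(36.6496, 31.2208) (86, 6.3194) (86, 30.3582) (45.148, 61.0141)]
6. shoelace: 1331.9816

Area of P0's cell: 1331.9816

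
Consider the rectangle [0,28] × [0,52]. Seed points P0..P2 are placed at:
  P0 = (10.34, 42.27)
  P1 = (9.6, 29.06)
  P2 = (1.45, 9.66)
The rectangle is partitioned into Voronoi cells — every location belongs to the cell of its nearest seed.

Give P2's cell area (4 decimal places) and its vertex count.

1. box [0,28]×[0,52]: [(0, 0) (28, 0) (28, 52) (0, 52)]
2. ⊥bis P2·P0 via (5.895,25.965): [(0, 27.5721) (0, 0) (28, 0) (28, 19.9388)]  |A|=665.1526
3. ⊥bis P2·P1 via (5.525,19.36): [(0, 21.6811) (0, 0) (28, 0) (28, 9.9182)]  |A|=442.3895
4. canonical 4-gon: [(0, 21.6811) (0, 0) (28, 0) (28, 9.9182)]
5. shoelace: 442.3895

Area of P2's cell: 442.3895 (4 vertices)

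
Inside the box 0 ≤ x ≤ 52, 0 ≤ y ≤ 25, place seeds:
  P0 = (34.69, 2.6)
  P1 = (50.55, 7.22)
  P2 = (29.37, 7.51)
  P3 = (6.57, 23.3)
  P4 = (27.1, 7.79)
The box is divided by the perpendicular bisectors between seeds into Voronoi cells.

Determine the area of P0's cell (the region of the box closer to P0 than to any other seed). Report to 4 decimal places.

1. box [0,52]×[0,25]: [(0, 0) (52, 0) (52, 25) (0, 25)]
2. ⊥bis P0·P1 via (42.62,4.91): [(0, 0) (44.0503, 0) (36.7678, 25) (0, 25)]  |A|=1010.226
3. ⊥bis P0·P2 via (32.03,5.055): [(27.3646, 0) (44.0503, 0) (40.0473, 13.7418)]  |A|=114.6456
4. ⊥bis P0·P3 via (20.63,12.95): [(27.3646, 0) (44.0503, 0) (40.0473, 13.7418)]  |A|=114.6456
5. ⊥bis P0·P4 via (30.895,5.195): [(27.3646, 0) (44.0503, 0) (40.0473, 13.7418)]  |A|=114.6456
6. canonical 3-gon: [(27.3646, 0) (44.0503, 0) (40.0473, 13.7418)]
7. shoelace: 114.6456

Area of P0's cell: 114.6456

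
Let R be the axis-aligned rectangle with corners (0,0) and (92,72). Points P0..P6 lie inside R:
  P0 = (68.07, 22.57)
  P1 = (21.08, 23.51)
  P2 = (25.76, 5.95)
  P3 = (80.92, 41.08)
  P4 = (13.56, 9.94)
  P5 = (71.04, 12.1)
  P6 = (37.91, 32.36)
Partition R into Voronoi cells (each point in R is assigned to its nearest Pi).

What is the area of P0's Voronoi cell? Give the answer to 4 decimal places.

Area of P0's cell: 585.0940

1. box [0,92]×[0,72]: [(0, 0) (92, 0) (92, 72) (0, 72)]
2. ⊥bis P0·P1 via (44.575,23.04): [(44.1141, 0) (92, 0) (92, 72) (45.5544, 72)]  |A|=3395.9336
3. ⊥bis P0·P2 via (46.915,14.26): [(44.5213, 20.3538) (52.5165, 0) (92, 0) (92, 72) (45.5544, 72)]  |A|=3310.4228
4. ⊥bis P0·P3 via (74.495,31.825): [(45.1581, 52.1912) (44.5213, 20.3538) (52.5165, 0) (92, 0) (92, 19.6727)]  |A|=1624.8533
5. ⊥bis P0·P4 via (40.815,16.255): [(45.1581, 52.1912) (44.5213, 20.3538) (52.5165, 0) (92, 0) (92, 19.6727)]  |A|=1624.8533
6. ⊥bis P0·P5 via (69.555,17.335): [(87.8797, 22.5331) (45.1581, 52.1912) (44.5213, 20.3538) (48.098, 11.2483)]  |A|=890.8118
7. ⊥bis P0·P6 via (52.99,27.465): [(87.8797, 22.5331) (58.0998, 43.2068) (47.8943, 11.7668) (48.098, 11.2483)]  |A|=585.094
8. canonical 4-gon: [(87.8797, 22.5331) (58.0998, 43.2068) (47.8943, 11.7668) (48.098, 11.2483)]
9. shoelace: 585.094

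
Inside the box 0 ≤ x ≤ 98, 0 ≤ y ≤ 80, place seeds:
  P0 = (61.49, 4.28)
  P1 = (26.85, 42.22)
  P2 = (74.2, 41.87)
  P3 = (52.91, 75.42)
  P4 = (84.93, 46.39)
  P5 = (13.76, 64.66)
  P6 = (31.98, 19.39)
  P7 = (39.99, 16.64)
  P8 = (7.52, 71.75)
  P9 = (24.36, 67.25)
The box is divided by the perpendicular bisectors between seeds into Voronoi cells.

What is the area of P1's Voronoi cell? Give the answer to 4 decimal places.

Area of P1's cell: 1100.6762

1. box [0,98]×[0,80]: [(0, 0) (98, 0) (98, 80) (0, 80)]
2. ⊥bis P1·P0 via (44.17,23.25): [(0, 0) (18.7051, 0) (98, 72.3979) (98, 80) (0, 80)]  |A|=4969.6071
3. ⊥bis P1·P2 via (50.525,42.045): [(0, 0) (18.7051, 0) (50.4283, 28.964) (50.8056, 80) (0, 80)]  |A|=3584.4759
4. ⊥bis P1·P3 via (39.88,58.82): [(0, 0) (18.7051, 0) (50.4283, 28.964) (50.5869, 50.4157) (12.897, 80) (0, 80)]  |A|=3023.7284
5. ⊥bis P1·P4 via (55.89,44.305): [(0, 0) (18.7051, 0) (50.4283, 28.964) (50.5869, 50.4157) (12.897, 80) (0, 80)]  |A|=3023.7284
6. ⊥bis P1·P5 via (20.305,53.44): [(0, 41.5954) (0, 0) (18.7051, 0) (50.4283, 28.964) (50.5869, 50.4157) (35.4666, 62.2843)]  |A|=2228.4483
7. ⊥bis P1·P6 via (29.415,30.805): [(0, 41.5954) (0, 24.1953) (50.4769, 35.5377) (50.5869, 50.4157) (35.4666, 62.2843)]  |A|=1181.8618
8. ⊥bis P1·P7 via (33.42,29.43): [(0, 41.5954) (0, 24.1953) (41.2924, 33.4739) (50.4966, 38.2019) (50.5869, 50.4157) (35.4666, 62.2843)]  |A|=1169.6472
9. ⊥bis P1·P8 via (17.185,56.985): [(0, 41.5954) (0, 24.1953) (41.2924, 33.4739) (50.4966, 38.2019) (50.5869, 50.4157) (35.4666, 62.2843)]  |A|=1169.6472
10. ⊥bis P1·P9 via (25.605,54.735): [(21.8917, 54.3656) (0, 41.5954) (0, 24.1953) (41.2924, 33.4739) (50.4966, 38.2019) (50.5869, 50.4157) (42.8932, 56.4548)]  |A|=1100.6762
11. canonical 7-gon: [(21.8917, 54.3656) (0, 41.5954) (0, 24.1953) (41.2924, 33.4739) (50.4966, 38.2019) (50.5869, 50.4157) (42.8932, 56.4548)]
12. shoelace: 1100.6762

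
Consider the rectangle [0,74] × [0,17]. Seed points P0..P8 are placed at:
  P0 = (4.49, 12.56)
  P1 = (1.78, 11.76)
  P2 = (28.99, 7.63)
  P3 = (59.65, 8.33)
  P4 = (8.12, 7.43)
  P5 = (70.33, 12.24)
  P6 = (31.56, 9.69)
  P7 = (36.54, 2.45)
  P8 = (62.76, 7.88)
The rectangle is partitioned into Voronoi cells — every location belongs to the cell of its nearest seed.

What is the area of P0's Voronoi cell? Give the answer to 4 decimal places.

1. box [0,74]×[0,17]: [(0, 0) (74, 0) (74, 17) (0, 17)]
2. ⊥bis P0·P1 via (3.135,12.16): [(6.7247, 0) (74, 0) (74, 17) (1.7062, 17)]  |A|=1186.3375
3. ⊥bis P0·P2 via (16.74,10.095): [(6.7247, 0) (14.7086, 0) (18.1295, 17) (1.7062, 17)]  |A|=207.4613
4. ⊥bis P0·P3 via (32.07,10.445): [(6.7247, 0) (14.7086, 0) (18.1295, 17) (1.7062, 17)]  |A|=207.4613
5. ⊥bis P0·P4 via (6.305,9.995): [(4.2114, 8.5136) (16.2046, 17) (1.7062, 17)]  |A|=61.5198
6. ⊥bis P0·P5 via (37.41,12.4): [(4.2114, 8.5136) (16.2046, 17) (1.7062, 17)]  |A|=61.5198
7. ⊥bis P0·P6 via (18.025,11.125): [(4.2114, 8.5136) (16.2046, 17) (1.7062, 17)]  |A|=61.5198
8. ⊥bis P0·P7 via (20.515,7.505): [(4.2114, 8.5136) (16.2046, 17) (1.7062, 17)]  |A|=61.5198
9. ⊥bis P0·P8 via (33.625,10.22): [(4.2114, 8.5136) (16.2046, 17) (1.7062, 17)]  |A|=61.5198
10. canonical 3-gon: [(4.2114, 8.5136) (16.2046, 17) (1.7062, 17)]
11. shoelace: 61.5198

Area of P0's cell: 61.5198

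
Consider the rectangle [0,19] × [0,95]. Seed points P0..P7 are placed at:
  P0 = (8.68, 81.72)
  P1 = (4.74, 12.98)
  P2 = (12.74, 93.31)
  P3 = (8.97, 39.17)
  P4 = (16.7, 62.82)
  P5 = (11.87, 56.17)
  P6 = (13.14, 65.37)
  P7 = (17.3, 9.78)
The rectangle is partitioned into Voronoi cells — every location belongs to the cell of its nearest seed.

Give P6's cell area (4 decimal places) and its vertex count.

Area of P6's cell: 195.4786 (5 vertices)

1. box [0,19]×[0,95]: [(0, 0) (19, 0) (19, 95) (0, 95)]
2. ⊥bis P6·P0 via (10.91,73.545): [(0, 70.5689) (0, 0) (19, 0) (19, 75.7518)]  |A|=1390.0471
3. ⊥bis P6·P1 via (8.94,39.175): [(0, 70.5689) (0, 40.6084) (19, 37.562) (19, 75.7518)]  |A|=647.4281
4. ⊥bis P6·P2 via (12.94,79.34): [(0, 70.5689) (0, 40.6084) (19, 37.562) (19, 75.7518)]  |A|=647.4281
5. ⊥bis P6·P3 via (11.055,52.27): [(0, 70.5689) (0, 54.0295) (19, 51.0055) (19, 75.7518)]  |A|=392.2148
6. ⊥bis P6·P4 via (14.92,64.095): [(0, 70.5689) (0, 54.0295) (6.9211, 52.9279) (19, 69.791) (19, 75.7518)]  |A|=278.7608
7. ⊥bis P6·P5 via (12.505,60.77): [(0, 70.5689) (0, 62.4962) (12.5353, 60.7658) (19, 69.791) (19, 75.7518)]  |A|=195.4786
8. ⊥bis P6·P7 via (15.22,37.575): [(0, 70.5689) (0, 62.4962) (12.5353, 60.7658) (19, 69.791) (19, 75.7518)]  |A|=195.4786
9. canonical 5-gon: [(0, 70.5689) (0, 62.4962) (12.5353, 60.7658) (19, 69.791) (19, 75.7518)]
10. shoelace: 195.4786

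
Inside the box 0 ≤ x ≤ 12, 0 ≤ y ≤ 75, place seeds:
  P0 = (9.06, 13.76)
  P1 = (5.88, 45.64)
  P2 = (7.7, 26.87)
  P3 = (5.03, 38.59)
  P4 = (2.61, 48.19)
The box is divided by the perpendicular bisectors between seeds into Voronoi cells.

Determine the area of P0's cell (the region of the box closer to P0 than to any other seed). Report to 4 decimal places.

Area of P0's cell: 240.8173

1. box [0,12]×[0,75]: [(0, 0) (12, 0) (12, 75) (0, 75)]
2. ⊥bis P0·P1 via (7.47,29.7): [(0, 28.9549) (0, 0) (12, 0) (12, 30.1519)]  |A|=354.6404
3. ⊥bis P0·P2 via (8.38,20.315): [(0, 19.4457) (0, 0) (12, 0) (12, 20.6905)]  |A|=240.8173
4. ⊥bis P0·P3 via (7.045,26.175): [(0, 19.4457) (0, 0) (12, 0) (12, 20.6905)]  |A|=240.8173
5. ⊥bis P0·P4 via (5.835,30.975): [(0, 19.4457) (0, 0) (12, 0) (12, 20.6905)]  |A|=240.8173
6. canonical 4-gon: [(0, 19.4457) (0, 0) (12, 0) (12, 20.6905)]
7. shoelace: 240.8173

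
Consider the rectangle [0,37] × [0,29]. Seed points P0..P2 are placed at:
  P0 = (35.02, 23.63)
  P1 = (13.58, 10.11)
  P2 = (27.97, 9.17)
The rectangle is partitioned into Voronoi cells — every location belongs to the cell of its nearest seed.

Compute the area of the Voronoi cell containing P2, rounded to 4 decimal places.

Area of P2's cell: 285.2040

1. box [0,37]×[0,29]: [(0, 0) (37, 0) (37, 29) (0, 29)]
2. ⊥bis P2·P0 via (31.495,16.4): [(0, 0) (37, 0) (37, 13.716) (5.6516, 29) (0, 29)]  |A|=833.4359
3. ⊥bis P2·P1 via (20.775,9.64): [(20.1453, 0) (37, 0) (37, 13.716) (21.5338, 21.2566)]  |A|=285.204
4. canonical 4-gon: [(20.1453, 0) (37, 0) (37, 13.716) (21.5338, 21.2566)]
5. shoelace: 285.204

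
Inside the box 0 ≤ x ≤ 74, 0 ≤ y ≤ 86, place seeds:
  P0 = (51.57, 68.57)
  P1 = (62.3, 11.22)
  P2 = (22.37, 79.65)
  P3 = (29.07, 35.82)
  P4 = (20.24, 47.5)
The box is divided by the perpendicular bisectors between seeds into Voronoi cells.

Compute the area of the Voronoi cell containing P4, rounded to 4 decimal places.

Area of P4's cell: 983.2135

1. box [0,74]×[0,86]: [(0, 0) (74, 0) (74, 86) (0, 86)]
2. ⊥bis P4·P0 via (35.905,58.035): [(0, 0) (74, 0) (74, 1.3897) (17.098, 86) (0, 86)]  |A|=3956.7535
3. ⊥bis P4·P1 via (41.27,29.36): [(0, 0) (15.9447, 0) (49.0914, 38.4275) (17.098, 86) (0, 86)]  |A|=2823.9866
4. ⊥bis P4·P2 via (21.305,63.575): [(0, 64.9865) (0, 0) (15.9447, 0) (49.0914, 38.4275) (32.6864, 62.821)]  |A|=2282.4014
5. ⊥bis P4·P3 via (24.655,41.66): [(0, 64.9865) (0, 23.021) (39.4138, 52.8176) (32.6864, 62.821)]  |A|=983.2135
6. canonical 4-gon: [(0, 64.9865) (0, 23.021) (39.4138, 52.8176) (32.6864, 62.821)]
7. shoelace: 983.2135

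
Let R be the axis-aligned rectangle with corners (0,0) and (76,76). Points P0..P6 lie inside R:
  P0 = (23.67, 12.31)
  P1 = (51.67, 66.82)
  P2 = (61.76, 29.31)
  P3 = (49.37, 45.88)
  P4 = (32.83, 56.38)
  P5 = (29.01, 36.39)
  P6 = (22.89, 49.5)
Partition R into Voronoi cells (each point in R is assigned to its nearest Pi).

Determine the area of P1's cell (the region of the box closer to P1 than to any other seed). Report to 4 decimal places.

Area of P1's cell: 746.9784

1. box [0,76]×[0,76]: [(0, 0) (76, 0) (76, 76) (0, 76)]
2. ⊥bis P1·P0 via (37.67,39.565): [(0, 58.9148) (76, 19.8761) (76, 76) (0, 76)]  |A|=2781.9428
3. ⊥bis P1·P2 via (56.715,48.065): [(0, 58.9148) (33.3553, 41.7813) (76, 53.2526) (76, 76) (0, 76)]  |A|=2070.278
4. ⊥bis P1·P3 via (50.52,56.35): [(0, 61.899) (76, 53.5513) (76, 76) (0, 76)]  |A|=1388.8873
5. ⊥bis P1·P4 via (42.25,61.6): [(44.8118, 56.977) (76, 53.5513) (76, 76) (34.2704, 76)]  |A|=746.9784
6. ⊥bis P1·P5 via (40.34,51.605): [(44.8118, 56.977) (76, 53.5513) (76, 76) (34.2704, 76)]  |A|=746.9784
7. ⊥bis P1·P6 via (37.28,58.16): [(44.8118, 56.977) (76, 53.5513) (76, 76) (34.2704, 76)]  |A|=746.9784
8. canonical 4-gon: [(44.8118, 56.977) (76, 53.5513) (76, 76) (34.2704, 76)]
9. shoelace: 746.9784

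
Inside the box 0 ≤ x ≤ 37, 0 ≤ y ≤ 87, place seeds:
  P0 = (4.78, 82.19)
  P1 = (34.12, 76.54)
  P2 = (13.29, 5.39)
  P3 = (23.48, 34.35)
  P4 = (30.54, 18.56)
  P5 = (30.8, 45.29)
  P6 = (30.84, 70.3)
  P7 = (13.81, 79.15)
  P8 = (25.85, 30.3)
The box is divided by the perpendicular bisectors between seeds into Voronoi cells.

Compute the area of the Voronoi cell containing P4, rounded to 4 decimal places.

1. box [0,37]×[0,87]: [(0, 0) (37, 0) (37, 87) (0, 87)]
2. ⊥bis P4·P0 via (17.66,50.375): [(0, 43.2255) (0, 0) (37, 0) (37, 58.2046)]  |A|=1876.4574
3. ⊥bis P4·P1 via (32.33,47.55): [(13.5467, 48.7098) (0, 43.2255) (0, 0) (37, 0) (37, 47.2616)]  |A|=1748.1333
4. ⊥bis P4·P2 via (21.915,11.975): [(13.5467, 48.7098) (0, 43.2255) (0, 40.6792) (31.0577, 0) (37, 0) (37, 47.2616)]  |A|=1116.4337
5. ⊥bis P4·P3 via (27.01,26.455): [(14.9699, 21.0717) (31.0577, 0) (37, 0) (37, 30.9217)]  |A|=403.2117
6. ⊥bis P4·P5 via (30.67,31.925): [(14.9699, 21.0717) (31.0577, 0) (37, 0) (37, 30.9217)]  |A|=403.2117
7. ⊥bis P4·P6 via (30.69,44.43): [(14.9699, 21.0717) (31.0577, 0) (37, 0) (37, 30.9217)]  |A|=403.2117
8. ⊥bis P4·P7 via (22.175,48.855): [(14.9699, 21.0717) (31.0577, 0) (37, 0) (37, 30.9217)]  |A|=403.2117
9. ⊥bis P4·P8 via (28.195,24.43): [(16.0961, 19.5966) (31.0577, 0) (37, 0) (37, 27.9475)]  |A|=350.3313
10. canonical 4-gon: [(16.0961, 19.5966) (31.0577, 0) (37, 0) (37, 27.9475)]
11. shoelace: 350.3313

Area of P4's cell: 350.3313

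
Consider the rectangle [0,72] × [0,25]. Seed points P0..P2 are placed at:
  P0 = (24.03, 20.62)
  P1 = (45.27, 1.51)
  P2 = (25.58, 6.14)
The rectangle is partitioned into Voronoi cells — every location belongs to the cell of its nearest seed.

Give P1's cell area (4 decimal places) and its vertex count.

Area of P1's cell: 828.7586 (5 vertices)

1. box [0,72]×[0,25]: [(0, 0) (72, 0) (72, 25) (0, 25)]
2. ⊥bis P1·P0 via (34.65,11.065): [(24.6946, 0) (72, 0) (72, 25) (47.1876, 25)]  |A|=901.4726
3. ⊥bis P1·P2 via (35.425,3.825): [(38.004, 14.7929) (34.5256, 0) (72, 0) (72, 25) (47.1876, 25)]  |A|=828.7586
4. canonical 5-gon: [(38.004, 14.7929) (34.5256, 0) (72, 0) (72, 25) (47.1876, 25)]
5. shoelace: 828.7586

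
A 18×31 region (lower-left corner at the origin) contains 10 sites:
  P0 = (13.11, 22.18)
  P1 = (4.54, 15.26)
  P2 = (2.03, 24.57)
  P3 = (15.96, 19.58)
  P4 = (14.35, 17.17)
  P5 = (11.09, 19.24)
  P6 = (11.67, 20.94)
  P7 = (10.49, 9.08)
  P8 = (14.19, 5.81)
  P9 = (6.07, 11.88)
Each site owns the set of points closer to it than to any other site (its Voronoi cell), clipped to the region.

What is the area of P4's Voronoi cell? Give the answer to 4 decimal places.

Area of P4's cell: 39.2586

1. box [0,18]×[0,31]: [(0, 0) (18, 0) (18, 31) (0, 31)]
2. ⊥bis P4·P0 via (13.73,19.675): [(0, 16.2768) (0, 0) (18, 0) (18, 20.7318)]  |A|=333.0774
3. ⊥bis P4·P1 via (9.445,16.215): [(8.9993, 18.5041) (12.602, 0) (18, 0) (18, 20.7318)]  |A|=143.2427
4. ⊥bis P4·P2 via (8.19,20.87): [(8.9993, 18.5041) (12.602, 0) (18, 0) (18, 20.7318)]  |A|=143.2427
5. ⊥bis P4·P3 via (15.155,18.375): [(13.3499, 19.5809) (8.9993, 18.5041) (12.602, 0) (18, 0) (18, 16.4744)]  |A|=133.3438
6. ⊥bis P4·P5 via (12.72,18.205): [(13.5211, 19.4666) (9.917, 13.7906) (12.602, 0) (18, 0) (18, 16.4744)]  |A|=121.9047
7. ⊥bis P4·P6 via (13.01,19.055): [(13.5561, 19.4432) (13.4652, 19.3786) (9.917, 13.7906) (12.602, 0) (18, 0) (18, 16.4744)]  |A|=121.9025
8. ⊥bis P4·P7 via (12.42,13.125): [(13.5561, 19.4432) (13.4652, 19.3786) (10.1746, 14.1963) (18, 10.4626) (18, 16.4744)]  |A|=40.3291
9. ⊥bis P4·P8 via (14.27,11.49): [(13.5561, 19.4432) (13.4652, 19.3786) (10.1746, 14.1963) (15.8947, 11.4671) (18, 11.4375) (18, 16.4744)]  |A|=39.3029
10. ⊥bis P4·P9 via (10.21,14.525): [(13.5561, 19.4432) (13.4652, 19.3786) (10.2969, 14.3889) (10.5276, 14.0279) (15.8947, 11.4671) (18, 11.4375) (18, 16.4744)]  |A|=39.2586
11. canonical 7-gon: [(13.5561, 19.4432) (13.4652, 19.3786) (10.2969, 14.3889) (10.5276, 14.0279) (15.8947, 11.4671) (18, 11.4375) (18, 16.4744)]
12. shoelace: 39.2586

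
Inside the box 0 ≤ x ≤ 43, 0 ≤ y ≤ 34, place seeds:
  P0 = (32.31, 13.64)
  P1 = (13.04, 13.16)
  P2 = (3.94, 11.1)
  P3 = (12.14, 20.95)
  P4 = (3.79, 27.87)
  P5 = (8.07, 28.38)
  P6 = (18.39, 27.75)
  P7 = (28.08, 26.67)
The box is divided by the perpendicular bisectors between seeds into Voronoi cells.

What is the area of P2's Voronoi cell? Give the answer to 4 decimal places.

Area of P2's cell: 171.4548

1. box [0,43]×[0,34]: [(0, 0) (43, 0) (43, 34) (0, 34)]
2. ⊥bis P2·P0 via (18.125,12.37): [(0, 0) (19.2325, 0) (16.1884, 34) (0, 34)]  |A|=602.156
3. ⊥bis P2·P1 via (8.49,12.13): [(0, 0) (11.2359, 0) (3.5392, 34) (0, 34)]  |A|=251.1771
4. ⊥bis P2·P3 via (8.04,16.025): [(0, 22.7182) (0, 0) (11.2359, 0) (7.508, 16.4679)]  |A|=177.8001
5. ⊥bis P2·P4 via (3.865,19.485): [(3.8836, 19.4852) (0, 19.4504) (0, 0) (11.2359, 0) (7.508, 16.4679)]  |A|=171.4548
6. ⊥bis P2·P5 via (6.005,19.74): [(3.8836, 19.4852) (0, 19.4504) (0, 0) (11.2359, 0) (7.508, 16.4679)]  |A|=171.4548
7. ⊥bis P2·P6 via (11.165,19.425): [(3.8836, 19.4852) (0, 19.4504) (0, 0) (11.2359, 0) (7.508, 16.4679)]  |A|=171.4548
8. ⊥bis P2·P7 via (16.01,18.885): [(3.8836, 19.4852) (0, 19.4504) (0, 0) (11.2359, 0) (7.508, 16.4679)]  |A|=171.4548
9. canonical 5-gon: [(3.8836, 19.4852) (0, 19.4504) (0, 0) (11.2359, 0) (7.508, 16.4679)]
10. shoelace: 171.4548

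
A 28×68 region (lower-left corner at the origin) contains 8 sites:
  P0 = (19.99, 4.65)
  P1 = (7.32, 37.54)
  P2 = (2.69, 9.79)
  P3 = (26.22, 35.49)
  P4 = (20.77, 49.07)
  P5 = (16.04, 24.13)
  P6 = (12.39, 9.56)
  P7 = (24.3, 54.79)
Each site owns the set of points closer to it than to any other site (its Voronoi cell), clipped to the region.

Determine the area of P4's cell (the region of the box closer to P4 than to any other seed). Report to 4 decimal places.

Area of P4's cell: 294.6769

1. box [0,28]×[0,68]: [(0, 0) (28, 0) (28, 68) (0, 68)]
2. ⊥bis P4·P0 via (20.38,26.86): [(0, 27.2179) (28, 26.7262) (28, 68) (0, 68)]  |A|=1148.7831
3. ⊥bis P4·P1 via (14.045,43.305): [(0, 59.6888) (28, 27.0262) (28, 68) (0, 68)]  |A|=689.9902
4. ⊥bis P4·P2 via (11.73,29.43): [(0, 59.6888) (28, 27.0262) (28, 68) (0, 68)]  |A|=689.9902
5. ⊥bis P4·P3 via (23.495,42.28): [(0, 59.6888) (17.1177, 39.7206) (28, 44.088) (28, 68) (0, 68)]  |A|=597.1544
6. ⊥bis P4·P5 via (18.405,36.6): [(0, 59.6888) (17.1177, 39.7206) (28, 44.088) (28, 68) (0, 68)]  |A|=597.1544
7. ⊥bis P4·P6 via (16.58,29.315): [(0, 59.6888) (17.1177, 39.7206) (28, 44.088) (28, 68) (0, 68)]  |A|=597.1544
8. ⊥bis P4·P7 via (22.535,51.93): [(0, 65.8371) (0, 59.6888) (17.1177, 39.7206) (28, 44.088) (28, 48.5574)]  |A|=294.6769
9. canonical 5-gon: [(0, 65.8371) (0, 59.6888) (17.1177, 39.7206) (28, 44.088) (28, 48.5574)]
10. shoelace: 294.6769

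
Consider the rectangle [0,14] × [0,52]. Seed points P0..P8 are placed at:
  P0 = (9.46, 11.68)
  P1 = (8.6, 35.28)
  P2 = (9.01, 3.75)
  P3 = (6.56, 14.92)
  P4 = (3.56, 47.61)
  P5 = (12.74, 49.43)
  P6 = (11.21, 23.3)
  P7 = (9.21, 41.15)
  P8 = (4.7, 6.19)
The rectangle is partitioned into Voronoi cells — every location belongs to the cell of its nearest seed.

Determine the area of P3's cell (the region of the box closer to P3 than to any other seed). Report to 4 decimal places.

1. box [0,14]×[0,52]: [(0, 0) (14, 0) (14, 52) (0, 52)]
2. ⊥bis P3·P0 via (8.01,13.3): [(0, 6.1306) (14, 18.6614) (14, 52) (0, 52)]  |A|=554.4562
3. ⊥bis P3·P1 via (7.58,25.1): [(0, 25.8595) (0, 6.1306) (14, 18.6614) (14, 24.4567)]  |A|=178.6698
4. ⊥bis P3·P2 via (7.785,9.335): [(0, 25.8595) (0, 7.6275) (2.2153, 8.1133) (14, 18.6614) (14, 24.4567)]  |A|=177.0118
5. ⊥bis P3·P4 via (5.06,31.265): [(0, 25.8595) (0, 7.6275) (2.2153, 8.1133) (14, 18.6614) (14, 24.4567)]  |A|=177.0118
6. ⊥bis P3·P5 via (9.65,32.175): [(0, 25.8595) (0, 7.6275) (2.2153, 8.1133) (14, 18.6614) (14, 24.4567)]  |A|=177.0118
7. ⊥bis P3·P6 via (8.885,19.11): [(0, 24.0402) (0, 7.6275) (2.2153, 8.1133) (12.3519, 17.1863)]  |A|=108.951
8. ⊥bis P3·P7 via (7.885,28.035): [(0, 24.0402) (0, 7.6275) (2.2153, 8.1133) (12.3519, 17.1863)]  |A|=108.951
9. ⊥bis P3·P8 via (5.63,10.555): [(0, 24.0402) (0, 11.7545) (5.0752, 10.6732) (12.3519, 17.1863)]  |A|=96.3376
10. canonical 4-gon: [(0, 24.0402) (0, 11.7545) (5.0752, 10.6732) (12.3519, 17.1863)]
11. shoelace: 96.3376

Area of P3's cell: 96.3376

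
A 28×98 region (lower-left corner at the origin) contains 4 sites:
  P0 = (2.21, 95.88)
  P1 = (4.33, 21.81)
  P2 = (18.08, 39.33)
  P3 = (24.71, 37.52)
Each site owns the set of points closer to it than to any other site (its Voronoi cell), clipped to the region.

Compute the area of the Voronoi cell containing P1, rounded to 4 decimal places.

Area of P1's cell: 768.0442

1. box [0,28]×[0,98]: [(0, 0) (28, 0) (28, 98) (0, 98)]
2. ⊥bis P1·P0 via (3.27,58.845): [(0, 58.7514) (0, 0) (28, 0) (28, 59.5528)]  |A|=1656.2591
3. ⊥bis P1·P2 via (11.205,30.57): [(0, 39.3639) (0, 0) (28, 0) (28, 17.389)]  |A|=794.5402
4. ⊥bis P1·P3 via (14.52,29.665): [(17.8309, 25.3699) (0, 39.3639) (0, 0) (28, 0) (28, 12.1779)]  |A|=768.0442
5. canonical 5-gon: [(17.8309, 25.3699) (0, 39.3639) (0, 0) (28, 0) (28, 12.1779)]
6. shoelace: 768.0442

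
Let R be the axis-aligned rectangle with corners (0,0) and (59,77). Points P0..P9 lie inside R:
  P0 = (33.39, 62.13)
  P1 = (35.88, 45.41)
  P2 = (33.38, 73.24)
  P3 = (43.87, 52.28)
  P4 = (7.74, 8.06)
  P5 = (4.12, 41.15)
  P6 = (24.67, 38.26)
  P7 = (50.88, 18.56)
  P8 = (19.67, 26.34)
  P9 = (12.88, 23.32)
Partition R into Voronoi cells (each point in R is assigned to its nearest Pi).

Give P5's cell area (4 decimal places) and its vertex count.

1. box [0,59]×[0,77]: [(0, 0) (59, 0) (59, 77) (0, 77)]
2. ⊥bis P5·P0 via (18.755,51.64): [(0, 0) (55.7693, 0) (0.5776, 77) (0, 77)]  |A|=2169.3535
3. ⊥bis P5·P1 via (20,43.28): [(0, 0) (25.8052, 0) (18.9071, 51.4278) (0.5776, 77) (0, 77)]  |A|=1398.8612
4. ⊥bis P5·P2 via (18.75,57.195): [(0, 74.2914) (0, 0) (25.8052, 0) (18.9071, 51.4278) (7.2712, 67.6615)]  |A|=1386.3171
5. ⊥bis P5·P3 via (23.995,46.715): [(0, 74.2914) (0, 0) (25.8052, 0) (18.9071, 51.4278) (7.2712, 67.6615)]  |A|=1386.3171
6. ⊥bis P5·P4 via (5.93,24.605): [(0, 74.2914) (0, 23.9563) (22.2652, 26.392) (18.9071, 51.4278) (7.2712, 67.6615)]  |A|=779.0957
7. ⊥bis P5·P6 via (14.395,39.705): [(0, 74.2914) (0, 23.9563) (12.3705, 25.3096) (16.5133, 54.7675) (7.2712, 67.6615)]  |A|=611.2414
8. ⊥bis P5·P7 via (27.5,29.855): [(0, 74.2914) (0, 23.9563) (12.3705, 25.3096) (16.5133, 54.7675) (7.2712, 67.6615)]  |A|=611.2414
9. ⊥bis P5·P8 via (11.895,33.745): [(0, 74.2914) (0, 23.9563) (2.8713, 24.2704) (13.8447, 35.7921) (16.5133, 54.7675) (7.2712, 67.6615)]  |A|=562.2191
10. ⊥bis P5·P9 via (8.5,32.235): [(0, 74.2914) (0, 28.0589) (12.1778, 34.0419) (13.8447, 35.7921) (16.5133, 54.7675) (7.2712, 67.6615)]  |A|=524.6719
11. canonical 6-gon: [(0, 74.2914) (0, 28.0589) (12.1778, 34.0419) (13.8447, 35.7921) (16.5133, 54.7675) (7.2712, 67.6615)]
12. shoelace: 524.6719

Area of P5's cell: 524.6719 (6 vertices)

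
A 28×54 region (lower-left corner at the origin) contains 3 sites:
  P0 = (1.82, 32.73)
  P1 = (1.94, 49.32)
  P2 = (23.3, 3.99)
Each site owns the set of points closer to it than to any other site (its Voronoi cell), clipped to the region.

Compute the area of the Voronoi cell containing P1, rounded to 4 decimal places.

1. box [0,28]×[0,54]: [(0, 0) (28, 0) (28, 54) (0, 54)]
2. ⊥bis P1·P0 via (1.88,41.025): [(0, 41.0386) (28, 40.8361) (28, 54) (0, 54)]  |A|=365.7547
3. ⊥bis P1·P2 via (12.62,26.655): [(0, 41.0386) (28, 40.8361) (28, 54) (0, 54)]  |A|=365.7547
4. canonical 4-gon: [(0, 41.0386) (28, 40.8361) (28, 54) (0, 54)]
5. shoelace: 365.7547

Area of P1's cell: 365.7547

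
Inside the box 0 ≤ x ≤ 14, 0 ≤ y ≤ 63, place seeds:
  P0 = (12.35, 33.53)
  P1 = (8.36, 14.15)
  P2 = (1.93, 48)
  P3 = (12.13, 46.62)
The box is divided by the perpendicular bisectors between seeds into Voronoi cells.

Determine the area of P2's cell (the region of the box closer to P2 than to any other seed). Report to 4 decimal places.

1. box [0,14]×[0,63]: [(0, 0) (14, 0) (14, 63) (0, 63)]
2. ⊥bis P2·P0 via (7.14,40.765): [(0, 35.6234) (14, 45.705) (14, 63) (0, 63)]  |A|=312.7014
3. ⊥bis P2·P1 via (5.145,31.075): [(0, 35.6234) (14, 45.705) (14, 63) (0, 63)]  |A|=312.7014
4. ⊥bis P2·P3 via (7.03,47.31): [(0, 35.6234) (6.037, 39.9707) (9.1528, 63) (0, 63)]  |A|=188.0275
5. canonical 4-gon: [(0, 35.6234) (6.037, 39.9707) (9.1528, 63) (0, 63)]
6. shoelace: 188.0275

Area of P2's cell: 188.0275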